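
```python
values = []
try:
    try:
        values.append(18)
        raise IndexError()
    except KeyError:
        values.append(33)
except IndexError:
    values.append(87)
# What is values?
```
[18, 87]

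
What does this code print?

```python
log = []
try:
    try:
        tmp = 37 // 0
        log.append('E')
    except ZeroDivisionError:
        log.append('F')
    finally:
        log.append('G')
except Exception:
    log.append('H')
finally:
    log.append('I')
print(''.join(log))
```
FGI

Both finally blocks run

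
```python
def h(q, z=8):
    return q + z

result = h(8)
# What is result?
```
16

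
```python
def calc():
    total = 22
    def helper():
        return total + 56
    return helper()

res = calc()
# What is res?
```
78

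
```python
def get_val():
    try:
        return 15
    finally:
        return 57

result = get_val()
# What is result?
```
57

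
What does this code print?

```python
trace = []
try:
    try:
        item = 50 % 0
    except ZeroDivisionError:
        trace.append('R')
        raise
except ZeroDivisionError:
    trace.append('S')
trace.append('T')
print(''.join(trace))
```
RST

raise without argument re-raises current exception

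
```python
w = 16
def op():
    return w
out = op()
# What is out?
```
16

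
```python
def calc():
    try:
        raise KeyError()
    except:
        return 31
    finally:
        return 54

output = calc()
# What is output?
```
54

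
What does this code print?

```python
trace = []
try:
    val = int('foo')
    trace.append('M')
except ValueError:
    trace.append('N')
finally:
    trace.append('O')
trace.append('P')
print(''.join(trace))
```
NOP

finally always runs, even after exception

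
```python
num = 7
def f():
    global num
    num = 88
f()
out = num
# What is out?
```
88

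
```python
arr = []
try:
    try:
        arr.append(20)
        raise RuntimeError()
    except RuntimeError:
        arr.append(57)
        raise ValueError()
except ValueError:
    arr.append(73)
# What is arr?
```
[20, 57, 73]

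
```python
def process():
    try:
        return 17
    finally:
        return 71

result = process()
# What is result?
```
71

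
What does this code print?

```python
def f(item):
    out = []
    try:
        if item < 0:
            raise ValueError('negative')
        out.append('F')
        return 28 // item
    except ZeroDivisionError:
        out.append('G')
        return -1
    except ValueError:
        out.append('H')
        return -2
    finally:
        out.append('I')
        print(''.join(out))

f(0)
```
FGI

item=0 causes ZeroDivisionError, caught, finally prints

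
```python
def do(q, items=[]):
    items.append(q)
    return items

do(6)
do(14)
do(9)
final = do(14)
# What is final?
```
[6, 14, 9, 14]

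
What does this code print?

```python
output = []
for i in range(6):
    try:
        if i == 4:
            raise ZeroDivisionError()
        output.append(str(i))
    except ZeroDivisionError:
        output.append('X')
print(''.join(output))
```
0123X5

Exception on i=4 caught, loop continues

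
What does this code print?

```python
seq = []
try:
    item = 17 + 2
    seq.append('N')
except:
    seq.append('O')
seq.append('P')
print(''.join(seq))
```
NP

No exception, try block completes normally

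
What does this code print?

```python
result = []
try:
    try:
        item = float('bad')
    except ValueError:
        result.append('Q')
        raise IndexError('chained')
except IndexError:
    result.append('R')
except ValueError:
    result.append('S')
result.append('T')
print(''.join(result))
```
QRT

IndexError raised and caught, original ValueError not re-raised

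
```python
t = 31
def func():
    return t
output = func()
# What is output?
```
31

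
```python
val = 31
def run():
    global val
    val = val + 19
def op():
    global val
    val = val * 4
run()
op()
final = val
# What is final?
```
200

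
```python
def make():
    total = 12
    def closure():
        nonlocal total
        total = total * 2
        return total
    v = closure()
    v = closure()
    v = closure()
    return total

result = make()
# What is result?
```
96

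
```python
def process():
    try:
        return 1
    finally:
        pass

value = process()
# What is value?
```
1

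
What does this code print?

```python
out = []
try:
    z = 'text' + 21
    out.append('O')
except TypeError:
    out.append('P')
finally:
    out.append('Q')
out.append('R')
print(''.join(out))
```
PQR

finally always runs, even after exception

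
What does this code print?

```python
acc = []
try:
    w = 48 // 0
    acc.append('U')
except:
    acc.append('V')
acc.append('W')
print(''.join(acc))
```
VW

Exception raised in try, caught by bare except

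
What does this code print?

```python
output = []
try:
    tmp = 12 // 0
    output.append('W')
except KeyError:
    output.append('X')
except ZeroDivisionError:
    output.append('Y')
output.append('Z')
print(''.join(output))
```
YZ

ZeroDivisionError is caught by its specific handler, not KeyError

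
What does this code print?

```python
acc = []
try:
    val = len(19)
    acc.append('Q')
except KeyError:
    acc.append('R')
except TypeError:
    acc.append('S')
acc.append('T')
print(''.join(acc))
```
ST

TypeError is caught by its specific handler, not KeyError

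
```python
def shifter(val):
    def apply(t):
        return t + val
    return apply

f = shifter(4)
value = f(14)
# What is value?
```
18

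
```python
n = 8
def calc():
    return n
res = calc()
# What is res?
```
8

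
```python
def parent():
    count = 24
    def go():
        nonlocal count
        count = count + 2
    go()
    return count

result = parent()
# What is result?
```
26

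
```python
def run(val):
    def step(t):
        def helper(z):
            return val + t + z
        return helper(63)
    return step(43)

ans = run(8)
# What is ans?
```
114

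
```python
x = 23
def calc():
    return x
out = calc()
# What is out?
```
23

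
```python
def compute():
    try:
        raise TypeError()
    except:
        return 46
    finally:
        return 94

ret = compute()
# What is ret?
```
94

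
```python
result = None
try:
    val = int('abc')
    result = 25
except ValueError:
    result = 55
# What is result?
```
55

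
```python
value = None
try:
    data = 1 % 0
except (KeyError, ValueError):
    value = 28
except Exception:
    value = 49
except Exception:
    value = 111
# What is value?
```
49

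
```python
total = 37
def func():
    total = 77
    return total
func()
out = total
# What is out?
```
37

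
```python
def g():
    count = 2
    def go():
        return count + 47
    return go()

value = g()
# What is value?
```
49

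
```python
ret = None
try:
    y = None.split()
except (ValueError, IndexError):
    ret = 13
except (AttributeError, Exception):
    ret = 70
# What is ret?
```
70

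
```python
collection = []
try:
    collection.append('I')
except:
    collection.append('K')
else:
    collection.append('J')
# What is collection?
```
['I', 'J']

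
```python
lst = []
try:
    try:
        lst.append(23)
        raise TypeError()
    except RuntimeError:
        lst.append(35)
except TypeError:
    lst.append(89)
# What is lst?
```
[23, 89]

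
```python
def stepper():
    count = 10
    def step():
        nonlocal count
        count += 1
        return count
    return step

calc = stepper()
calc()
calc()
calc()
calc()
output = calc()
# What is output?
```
15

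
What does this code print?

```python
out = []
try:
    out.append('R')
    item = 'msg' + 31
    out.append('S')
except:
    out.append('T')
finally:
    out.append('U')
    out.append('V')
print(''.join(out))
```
RTUV

Code before exception runs, then except, then all of finally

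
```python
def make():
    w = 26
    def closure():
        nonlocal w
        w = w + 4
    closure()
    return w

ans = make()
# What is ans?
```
30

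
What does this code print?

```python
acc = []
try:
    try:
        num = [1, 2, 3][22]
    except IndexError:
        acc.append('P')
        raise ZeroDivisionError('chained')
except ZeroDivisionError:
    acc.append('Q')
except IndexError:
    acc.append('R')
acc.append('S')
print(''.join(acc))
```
PQS

ZeroDivisionError raised and caught, original IndexError not re-raised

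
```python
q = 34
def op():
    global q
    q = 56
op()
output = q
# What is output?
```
56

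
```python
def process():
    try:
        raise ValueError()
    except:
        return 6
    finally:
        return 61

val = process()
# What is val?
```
61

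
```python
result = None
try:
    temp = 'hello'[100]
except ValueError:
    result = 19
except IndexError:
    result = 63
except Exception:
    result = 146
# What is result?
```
63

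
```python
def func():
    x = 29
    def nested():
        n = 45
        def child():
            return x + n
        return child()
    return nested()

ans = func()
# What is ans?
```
74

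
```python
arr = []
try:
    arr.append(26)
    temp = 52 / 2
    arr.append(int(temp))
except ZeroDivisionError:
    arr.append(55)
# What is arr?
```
[26, 26]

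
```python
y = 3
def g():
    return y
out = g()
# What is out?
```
3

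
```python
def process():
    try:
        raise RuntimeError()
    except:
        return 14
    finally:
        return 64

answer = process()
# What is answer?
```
64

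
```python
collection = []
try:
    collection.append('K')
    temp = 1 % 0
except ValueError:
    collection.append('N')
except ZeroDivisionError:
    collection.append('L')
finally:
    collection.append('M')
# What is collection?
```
['K', 'L', 'M']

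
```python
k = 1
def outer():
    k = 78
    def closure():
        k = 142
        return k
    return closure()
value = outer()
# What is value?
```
142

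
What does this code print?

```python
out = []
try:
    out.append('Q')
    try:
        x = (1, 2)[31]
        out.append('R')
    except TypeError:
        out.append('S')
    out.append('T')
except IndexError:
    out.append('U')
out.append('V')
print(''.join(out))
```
QUV

Inner handler doesn't match, propagates to outer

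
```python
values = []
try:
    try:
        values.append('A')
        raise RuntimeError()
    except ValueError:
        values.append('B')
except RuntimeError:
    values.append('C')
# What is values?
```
['A', 'C']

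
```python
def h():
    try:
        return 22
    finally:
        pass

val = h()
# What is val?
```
22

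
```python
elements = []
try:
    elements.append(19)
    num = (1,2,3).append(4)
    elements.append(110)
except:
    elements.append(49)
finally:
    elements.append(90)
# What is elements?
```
[19, 49, 90]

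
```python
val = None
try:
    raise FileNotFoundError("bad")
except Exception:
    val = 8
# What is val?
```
8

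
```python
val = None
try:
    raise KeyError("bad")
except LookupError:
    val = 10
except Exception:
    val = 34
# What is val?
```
10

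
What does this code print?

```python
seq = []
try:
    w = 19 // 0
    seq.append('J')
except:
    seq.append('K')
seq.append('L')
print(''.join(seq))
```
KL

Exception raised in try, caught by bare except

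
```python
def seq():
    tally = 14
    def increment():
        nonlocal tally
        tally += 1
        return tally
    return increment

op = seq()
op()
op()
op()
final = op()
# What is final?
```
18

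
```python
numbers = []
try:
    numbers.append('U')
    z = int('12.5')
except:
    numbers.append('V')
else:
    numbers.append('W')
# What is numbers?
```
['U', 'V']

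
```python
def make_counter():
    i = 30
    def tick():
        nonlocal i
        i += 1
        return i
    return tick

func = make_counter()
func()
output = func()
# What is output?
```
32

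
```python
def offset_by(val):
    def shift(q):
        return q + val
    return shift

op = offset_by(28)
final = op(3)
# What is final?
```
31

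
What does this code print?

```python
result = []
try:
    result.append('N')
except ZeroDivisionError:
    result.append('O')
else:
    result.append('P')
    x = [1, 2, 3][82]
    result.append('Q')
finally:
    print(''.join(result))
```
NP

Try succeeds, else appends 'P', IndexError in else is uncaught, finally prints before exception propagates ('Q' never appended)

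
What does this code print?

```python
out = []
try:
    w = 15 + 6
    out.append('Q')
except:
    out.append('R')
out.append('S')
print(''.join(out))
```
QS

No exception, try block completes normally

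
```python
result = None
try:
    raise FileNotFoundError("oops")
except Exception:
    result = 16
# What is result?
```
16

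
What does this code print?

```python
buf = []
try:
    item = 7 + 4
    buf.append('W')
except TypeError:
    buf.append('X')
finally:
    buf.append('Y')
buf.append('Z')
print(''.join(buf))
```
WYZ

finally runs after normal execution too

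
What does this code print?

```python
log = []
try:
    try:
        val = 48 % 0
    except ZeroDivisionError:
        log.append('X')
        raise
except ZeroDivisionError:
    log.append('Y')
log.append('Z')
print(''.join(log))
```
XYZ

raise without argument re-raises current exception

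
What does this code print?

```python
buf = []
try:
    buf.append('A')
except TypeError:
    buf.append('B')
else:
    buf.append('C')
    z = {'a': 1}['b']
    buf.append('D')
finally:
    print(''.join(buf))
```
AC

Try succeeds, else appends 'C', KeyError in else is uncaught, finally prints before exception propagates ('D' never appended)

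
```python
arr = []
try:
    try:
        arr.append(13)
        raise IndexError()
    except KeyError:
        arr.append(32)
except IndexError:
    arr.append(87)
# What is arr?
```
[13, 87]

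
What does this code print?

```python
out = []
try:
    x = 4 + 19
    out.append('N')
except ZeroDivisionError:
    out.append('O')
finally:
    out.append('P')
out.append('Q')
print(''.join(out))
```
NPQ

finally runs after normal execution too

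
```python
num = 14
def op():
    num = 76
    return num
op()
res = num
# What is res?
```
14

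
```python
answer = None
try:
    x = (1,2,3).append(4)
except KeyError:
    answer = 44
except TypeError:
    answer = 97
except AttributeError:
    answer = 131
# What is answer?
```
131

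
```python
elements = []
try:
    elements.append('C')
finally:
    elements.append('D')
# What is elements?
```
['C', 'D']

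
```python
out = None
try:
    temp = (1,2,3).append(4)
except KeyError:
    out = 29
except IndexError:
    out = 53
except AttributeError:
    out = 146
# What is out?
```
146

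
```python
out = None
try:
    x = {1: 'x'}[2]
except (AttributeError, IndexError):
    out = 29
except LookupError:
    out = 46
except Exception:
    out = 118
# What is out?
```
46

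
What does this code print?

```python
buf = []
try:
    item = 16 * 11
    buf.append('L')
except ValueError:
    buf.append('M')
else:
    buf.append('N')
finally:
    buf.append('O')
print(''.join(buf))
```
LNO

else runs before finally when no exception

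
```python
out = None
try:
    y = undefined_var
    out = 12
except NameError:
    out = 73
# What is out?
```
73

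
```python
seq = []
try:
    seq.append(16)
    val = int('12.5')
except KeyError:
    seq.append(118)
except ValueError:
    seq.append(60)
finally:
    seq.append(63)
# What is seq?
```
[16, 60, 63]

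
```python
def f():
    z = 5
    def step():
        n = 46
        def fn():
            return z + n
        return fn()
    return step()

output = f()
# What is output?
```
51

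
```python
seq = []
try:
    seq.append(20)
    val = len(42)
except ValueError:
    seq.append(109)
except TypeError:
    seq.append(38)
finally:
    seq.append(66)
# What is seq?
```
[20, 38, 66]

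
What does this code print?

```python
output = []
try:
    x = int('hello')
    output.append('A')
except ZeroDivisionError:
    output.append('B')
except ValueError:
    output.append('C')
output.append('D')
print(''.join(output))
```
CD

ValueError is caught by its specific handler, not ZeroDivisionError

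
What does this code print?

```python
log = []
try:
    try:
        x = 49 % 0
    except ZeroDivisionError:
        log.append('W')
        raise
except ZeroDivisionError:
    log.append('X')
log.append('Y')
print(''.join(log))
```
WXY

raise without argument re-raises current exception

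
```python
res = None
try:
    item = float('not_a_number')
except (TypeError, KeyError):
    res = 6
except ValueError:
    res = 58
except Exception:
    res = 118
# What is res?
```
58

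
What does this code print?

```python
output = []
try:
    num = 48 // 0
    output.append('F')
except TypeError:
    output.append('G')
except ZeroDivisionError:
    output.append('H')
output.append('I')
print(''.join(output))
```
HI

ZeroDivisionError is caught by its specific handler, not TypeError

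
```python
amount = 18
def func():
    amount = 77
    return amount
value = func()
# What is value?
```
77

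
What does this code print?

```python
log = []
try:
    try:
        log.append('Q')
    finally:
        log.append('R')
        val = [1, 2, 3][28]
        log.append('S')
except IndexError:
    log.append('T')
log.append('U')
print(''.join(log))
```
QRTU

Exception in inner finally caught by outer except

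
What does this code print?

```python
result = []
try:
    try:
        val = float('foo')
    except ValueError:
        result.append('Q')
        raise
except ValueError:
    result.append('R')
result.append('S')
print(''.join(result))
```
QRS

raise without argument re-raises current exception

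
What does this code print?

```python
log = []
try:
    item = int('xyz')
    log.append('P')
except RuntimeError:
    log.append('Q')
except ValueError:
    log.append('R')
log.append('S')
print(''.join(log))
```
RS

ValueError is caught by its specific handler, not RuntimeError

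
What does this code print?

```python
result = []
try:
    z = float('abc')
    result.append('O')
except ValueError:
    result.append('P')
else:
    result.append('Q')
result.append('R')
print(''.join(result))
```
PR

else block skipped when exception is caught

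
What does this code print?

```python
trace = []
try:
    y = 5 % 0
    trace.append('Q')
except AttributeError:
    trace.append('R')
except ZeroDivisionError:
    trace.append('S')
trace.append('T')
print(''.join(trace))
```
ST

ZeroDivisionError is caught by its specific handler, not AttributeError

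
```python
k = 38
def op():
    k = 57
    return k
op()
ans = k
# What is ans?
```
38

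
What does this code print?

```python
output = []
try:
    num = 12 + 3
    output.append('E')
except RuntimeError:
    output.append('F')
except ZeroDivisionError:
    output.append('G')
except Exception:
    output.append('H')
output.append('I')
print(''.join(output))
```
EI

No exception, try block completes normally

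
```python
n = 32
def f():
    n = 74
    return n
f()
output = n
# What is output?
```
32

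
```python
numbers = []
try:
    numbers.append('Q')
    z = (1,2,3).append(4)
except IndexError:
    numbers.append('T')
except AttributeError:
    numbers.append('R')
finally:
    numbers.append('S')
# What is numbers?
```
['Q', 'R', 'S']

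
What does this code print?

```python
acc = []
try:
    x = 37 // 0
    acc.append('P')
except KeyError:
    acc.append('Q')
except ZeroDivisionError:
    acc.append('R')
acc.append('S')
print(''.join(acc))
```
RS

ZeroDivisionError is caught by its specific handler, not KeyError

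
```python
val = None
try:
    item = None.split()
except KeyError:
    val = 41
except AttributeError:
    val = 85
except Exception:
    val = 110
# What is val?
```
85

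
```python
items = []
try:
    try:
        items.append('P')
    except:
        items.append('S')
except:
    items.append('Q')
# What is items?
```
['P']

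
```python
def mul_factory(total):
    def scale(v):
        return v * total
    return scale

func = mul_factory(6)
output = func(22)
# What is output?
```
132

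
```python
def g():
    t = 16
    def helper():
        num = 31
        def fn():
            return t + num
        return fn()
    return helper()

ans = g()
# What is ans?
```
47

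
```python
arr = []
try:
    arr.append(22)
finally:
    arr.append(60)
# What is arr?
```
[22, 60]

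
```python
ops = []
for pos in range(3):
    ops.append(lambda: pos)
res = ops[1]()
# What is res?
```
2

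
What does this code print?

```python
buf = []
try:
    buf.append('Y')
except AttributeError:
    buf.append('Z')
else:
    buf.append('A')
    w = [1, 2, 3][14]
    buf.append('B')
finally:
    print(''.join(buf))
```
YA

Try succeeds, else appends 'A', IndexError in else is uncaught, finally prints before exception propagates ('B' never appended)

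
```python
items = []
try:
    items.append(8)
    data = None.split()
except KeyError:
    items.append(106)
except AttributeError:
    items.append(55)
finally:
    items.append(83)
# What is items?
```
[8, 55, 83]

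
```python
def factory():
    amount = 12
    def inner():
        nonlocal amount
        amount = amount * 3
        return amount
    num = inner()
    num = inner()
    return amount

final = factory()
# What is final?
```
108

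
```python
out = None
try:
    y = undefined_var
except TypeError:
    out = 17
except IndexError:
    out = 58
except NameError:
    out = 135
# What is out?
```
135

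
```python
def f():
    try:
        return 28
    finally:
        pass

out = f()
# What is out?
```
28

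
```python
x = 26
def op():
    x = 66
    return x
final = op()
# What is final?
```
66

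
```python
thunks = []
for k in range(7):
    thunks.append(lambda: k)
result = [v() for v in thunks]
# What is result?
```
[6, 6, 6, 6, 6, 6, 6]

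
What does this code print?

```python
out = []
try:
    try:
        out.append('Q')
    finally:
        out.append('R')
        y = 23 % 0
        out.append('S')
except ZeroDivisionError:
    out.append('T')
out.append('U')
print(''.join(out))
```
QRTU

Exception in inner finally caught by outer except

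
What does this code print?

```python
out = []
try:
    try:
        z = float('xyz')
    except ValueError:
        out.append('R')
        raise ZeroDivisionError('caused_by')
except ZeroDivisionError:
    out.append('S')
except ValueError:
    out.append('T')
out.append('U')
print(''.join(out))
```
RSU

ZeroDivisionError raised and caught, original ValueError not re-raised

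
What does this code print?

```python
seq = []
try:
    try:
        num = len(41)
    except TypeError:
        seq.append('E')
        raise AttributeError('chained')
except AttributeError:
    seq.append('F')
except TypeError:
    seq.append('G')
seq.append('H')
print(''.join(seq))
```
EFH

AttributeError raised and caught, original TypeError not re-raised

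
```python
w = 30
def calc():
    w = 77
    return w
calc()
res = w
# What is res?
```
30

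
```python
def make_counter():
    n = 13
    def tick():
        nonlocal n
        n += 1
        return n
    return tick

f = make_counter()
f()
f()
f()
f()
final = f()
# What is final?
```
18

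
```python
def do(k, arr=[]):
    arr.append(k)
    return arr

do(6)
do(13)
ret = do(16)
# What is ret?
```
[6, 13, 16]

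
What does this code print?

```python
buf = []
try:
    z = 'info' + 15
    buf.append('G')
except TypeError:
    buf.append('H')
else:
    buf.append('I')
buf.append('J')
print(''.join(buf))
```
HJ

else block skipped when exception is caught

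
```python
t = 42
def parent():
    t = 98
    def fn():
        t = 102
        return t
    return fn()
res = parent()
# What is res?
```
102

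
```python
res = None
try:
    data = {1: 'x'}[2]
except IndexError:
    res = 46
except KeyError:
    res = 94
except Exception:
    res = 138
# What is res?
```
94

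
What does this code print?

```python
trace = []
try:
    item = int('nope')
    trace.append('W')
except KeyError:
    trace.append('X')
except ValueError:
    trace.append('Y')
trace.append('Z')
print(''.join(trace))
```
YZ

ValueError is caught by its specific handler, not KeyError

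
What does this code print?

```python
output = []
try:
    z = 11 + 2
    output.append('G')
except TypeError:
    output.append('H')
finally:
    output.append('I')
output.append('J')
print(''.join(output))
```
GIJ

finally runs after normal execution too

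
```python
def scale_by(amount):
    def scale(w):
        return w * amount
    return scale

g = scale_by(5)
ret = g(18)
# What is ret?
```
90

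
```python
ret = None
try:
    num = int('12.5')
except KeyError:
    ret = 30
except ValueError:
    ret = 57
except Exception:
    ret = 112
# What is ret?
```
57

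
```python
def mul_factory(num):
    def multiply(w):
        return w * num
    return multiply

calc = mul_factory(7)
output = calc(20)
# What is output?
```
140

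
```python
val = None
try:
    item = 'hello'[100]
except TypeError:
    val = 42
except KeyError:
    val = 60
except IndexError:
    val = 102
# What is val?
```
102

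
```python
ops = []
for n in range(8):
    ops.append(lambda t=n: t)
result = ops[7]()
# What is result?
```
7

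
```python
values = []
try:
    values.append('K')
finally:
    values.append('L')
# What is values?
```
['K', 'L']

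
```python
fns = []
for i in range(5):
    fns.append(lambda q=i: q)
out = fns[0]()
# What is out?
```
0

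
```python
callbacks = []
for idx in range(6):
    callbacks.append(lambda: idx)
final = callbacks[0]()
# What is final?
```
5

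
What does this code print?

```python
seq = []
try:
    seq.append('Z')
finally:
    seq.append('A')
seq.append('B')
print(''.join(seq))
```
ZAB

try/finally without except, no exception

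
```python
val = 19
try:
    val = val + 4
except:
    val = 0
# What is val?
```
23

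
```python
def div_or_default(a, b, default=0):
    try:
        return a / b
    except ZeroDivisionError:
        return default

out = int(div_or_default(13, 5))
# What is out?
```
2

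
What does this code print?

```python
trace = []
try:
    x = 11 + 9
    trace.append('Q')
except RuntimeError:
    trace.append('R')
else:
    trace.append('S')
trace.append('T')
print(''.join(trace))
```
QST

else block runs when no exception occurs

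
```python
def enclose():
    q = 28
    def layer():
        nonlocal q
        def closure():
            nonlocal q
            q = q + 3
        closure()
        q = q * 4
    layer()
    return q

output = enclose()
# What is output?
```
124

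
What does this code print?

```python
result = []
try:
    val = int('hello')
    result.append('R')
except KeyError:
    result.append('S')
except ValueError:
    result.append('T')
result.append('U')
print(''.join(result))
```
TU

ValueError is caught by its specific handler, not KeyError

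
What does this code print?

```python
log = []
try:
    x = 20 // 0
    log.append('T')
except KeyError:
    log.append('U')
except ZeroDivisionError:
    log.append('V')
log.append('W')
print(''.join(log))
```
VW

ZeroDivisionError is caught by its specific handler, not KeyError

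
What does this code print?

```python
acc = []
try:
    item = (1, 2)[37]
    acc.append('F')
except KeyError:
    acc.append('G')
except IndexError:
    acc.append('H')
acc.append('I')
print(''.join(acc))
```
HI

IndexError is caught by its specific handler, not KeyError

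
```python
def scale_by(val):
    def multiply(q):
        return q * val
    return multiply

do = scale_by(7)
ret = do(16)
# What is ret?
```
112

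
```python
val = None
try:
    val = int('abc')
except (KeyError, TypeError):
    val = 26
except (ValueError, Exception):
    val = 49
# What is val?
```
49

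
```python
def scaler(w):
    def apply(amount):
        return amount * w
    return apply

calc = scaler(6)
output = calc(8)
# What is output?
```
48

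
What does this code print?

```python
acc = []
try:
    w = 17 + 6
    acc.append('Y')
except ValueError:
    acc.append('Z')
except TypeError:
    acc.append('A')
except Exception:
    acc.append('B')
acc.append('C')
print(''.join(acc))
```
YC

No exception, try block completes normally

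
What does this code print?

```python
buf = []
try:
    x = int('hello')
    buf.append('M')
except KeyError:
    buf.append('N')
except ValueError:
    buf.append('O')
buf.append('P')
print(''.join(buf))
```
OP

ValueError is caught by its specific handler, not KeyError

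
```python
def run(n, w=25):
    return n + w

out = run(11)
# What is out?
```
36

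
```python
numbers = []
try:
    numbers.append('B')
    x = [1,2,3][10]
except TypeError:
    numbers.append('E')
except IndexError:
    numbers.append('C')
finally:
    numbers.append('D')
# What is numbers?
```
['B', 'C', 'D']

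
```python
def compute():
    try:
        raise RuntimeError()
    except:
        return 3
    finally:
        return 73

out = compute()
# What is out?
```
73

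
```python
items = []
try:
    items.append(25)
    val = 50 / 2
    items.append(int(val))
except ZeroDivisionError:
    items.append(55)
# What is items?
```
[25, 25]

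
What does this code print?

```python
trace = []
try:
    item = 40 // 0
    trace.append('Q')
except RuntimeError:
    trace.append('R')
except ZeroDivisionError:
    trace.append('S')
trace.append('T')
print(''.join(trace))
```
ST

ZeroDivisionError is caught by its specific handler, not RuntimeError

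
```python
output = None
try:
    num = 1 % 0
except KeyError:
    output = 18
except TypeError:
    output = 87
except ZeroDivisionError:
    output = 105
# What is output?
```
105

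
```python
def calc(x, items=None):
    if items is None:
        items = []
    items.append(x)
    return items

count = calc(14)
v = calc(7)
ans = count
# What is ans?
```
[14]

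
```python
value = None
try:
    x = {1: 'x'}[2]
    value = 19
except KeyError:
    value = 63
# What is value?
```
63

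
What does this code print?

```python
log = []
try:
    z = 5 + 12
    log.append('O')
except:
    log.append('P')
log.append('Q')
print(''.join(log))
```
OQ

No exception, try block completes normally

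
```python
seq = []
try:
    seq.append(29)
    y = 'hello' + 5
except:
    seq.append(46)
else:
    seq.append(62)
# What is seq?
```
[29, 46]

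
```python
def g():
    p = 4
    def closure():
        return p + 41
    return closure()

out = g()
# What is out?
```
45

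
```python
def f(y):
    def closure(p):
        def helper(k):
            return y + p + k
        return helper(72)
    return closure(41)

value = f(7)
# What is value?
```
120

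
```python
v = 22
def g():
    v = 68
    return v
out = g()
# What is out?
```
68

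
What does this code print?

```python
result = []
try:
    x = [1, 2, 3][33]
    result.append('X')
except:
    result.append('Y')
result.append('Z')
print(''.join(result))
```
YZ

Exception raised in try, caught by bare except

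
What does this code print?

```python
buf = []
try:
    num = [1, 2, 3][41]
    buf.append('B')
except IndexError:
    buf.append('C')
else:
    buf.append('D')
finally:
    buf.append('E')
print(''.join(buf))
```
CE

Exception: except runs, else skipped, finally runs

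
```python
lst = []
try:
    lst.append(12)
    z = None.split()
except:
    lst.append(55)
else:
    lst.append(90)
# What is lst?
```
[12, 55]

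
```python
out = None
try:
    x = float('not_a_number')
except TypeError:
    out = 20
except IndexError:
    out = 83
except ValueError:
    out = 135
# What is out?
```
135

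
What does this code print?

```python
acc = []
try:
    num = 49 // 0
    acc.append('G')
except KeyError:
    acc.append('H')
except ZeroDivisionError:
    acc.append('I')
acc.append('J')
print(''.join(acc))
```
IJ

ZeroDivisionError is caught by its specific handler, not KeyError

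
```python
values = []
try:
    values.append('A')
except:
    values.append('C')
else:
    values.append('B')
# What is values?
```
['A', 'B']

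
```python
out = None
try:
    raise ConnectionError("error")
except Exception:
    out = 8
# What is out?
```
8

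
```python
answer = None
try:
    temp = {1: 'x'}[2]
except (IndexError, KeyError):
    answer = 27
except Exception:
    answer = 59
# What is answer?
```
27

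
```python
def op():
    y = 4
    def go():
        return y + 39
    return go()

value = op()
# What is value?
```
43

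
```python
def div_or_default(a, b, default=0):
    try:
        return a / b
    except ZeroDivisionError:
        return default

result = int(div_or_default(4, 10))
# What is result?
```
0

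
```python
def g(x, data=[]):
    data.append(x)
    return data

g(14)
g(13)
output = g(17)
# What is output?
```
[14, 13, 17]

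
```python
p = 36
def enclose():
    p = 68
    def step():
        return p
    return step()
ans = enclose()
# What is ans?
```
68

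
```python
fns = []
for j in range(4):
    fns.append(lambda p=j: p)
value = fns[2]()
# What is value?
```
2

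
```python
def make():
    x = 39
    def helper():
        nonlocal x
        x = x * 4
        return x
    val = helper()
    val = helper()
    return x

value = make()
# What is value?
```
624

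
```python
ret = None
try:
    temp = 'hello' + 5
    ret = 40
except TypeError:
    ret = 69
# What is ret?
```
69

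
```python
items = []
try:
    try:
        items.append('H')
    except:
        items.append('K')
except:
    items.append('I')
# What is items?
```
['H']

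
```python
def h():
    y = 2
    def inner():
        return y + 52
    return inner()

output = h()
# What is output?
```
54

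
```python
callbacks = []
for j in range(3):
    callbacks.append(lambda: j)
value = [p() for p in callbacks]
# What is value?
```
[2, 2, 2]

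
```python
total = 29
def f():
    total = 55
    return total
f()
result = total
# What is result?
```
29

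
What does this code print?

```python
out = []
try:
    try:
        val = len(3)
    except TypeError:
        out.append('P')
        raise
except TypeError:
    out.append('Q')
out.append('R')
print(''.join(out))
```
PQR

raise without argument re-raises current exception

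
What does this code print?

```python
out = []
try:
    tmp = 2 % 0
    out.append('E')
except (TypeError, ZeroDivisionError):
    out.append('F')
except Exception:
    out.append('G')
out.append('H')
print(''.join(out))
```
FH

ZeroDivisionError matches tuple containing it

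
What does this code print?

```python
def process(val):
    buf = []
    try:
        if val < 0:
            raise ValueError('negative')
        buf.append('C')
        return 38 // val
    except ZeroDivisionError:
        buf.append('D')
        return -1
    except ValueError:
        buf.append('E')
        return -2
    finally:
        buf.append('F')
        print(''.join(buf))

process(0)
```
CDF

val=0 causes ZeroDivisionError, caught, finally prints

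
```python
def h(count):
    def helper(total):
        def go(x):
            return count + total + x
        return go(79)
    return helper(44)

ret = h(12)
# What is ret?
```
135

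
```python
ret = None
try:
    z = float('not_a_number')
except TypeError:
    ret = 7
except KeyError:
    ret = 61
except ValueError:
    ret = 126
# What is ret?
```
126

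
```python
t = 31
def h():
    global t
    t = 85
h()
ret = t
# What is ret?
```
85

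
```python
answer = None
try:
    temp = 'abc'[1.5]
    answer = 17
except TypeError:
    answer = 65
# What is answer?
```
65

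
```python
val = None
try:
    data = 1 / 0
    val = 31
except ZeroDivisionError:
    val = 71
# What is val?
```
71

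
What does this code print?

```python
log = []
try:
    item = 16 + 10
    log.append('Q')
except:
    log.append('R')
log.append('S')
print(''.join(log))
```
QS

No exception, try block completes normally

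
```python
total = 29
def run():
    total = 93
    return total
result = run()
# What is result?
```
93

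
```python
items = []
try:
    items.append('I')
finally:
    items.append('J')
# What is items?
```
['I', 'J']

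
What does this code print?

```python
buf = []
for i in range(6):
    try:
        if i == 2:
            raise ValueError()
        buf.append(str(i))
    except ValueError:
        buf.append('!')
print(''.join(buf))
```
01!345

Exception on i=2 caught, loop continues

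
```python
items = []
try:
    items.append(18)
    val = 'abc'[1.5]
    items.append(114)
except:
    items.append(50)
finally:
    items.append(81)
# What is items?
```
[18, 50, 81]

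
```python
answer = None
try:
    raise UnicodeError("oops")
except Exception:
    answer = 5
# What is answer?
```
5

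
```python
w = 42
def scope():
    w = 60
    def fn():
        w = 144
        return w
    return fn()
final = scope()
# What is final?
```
144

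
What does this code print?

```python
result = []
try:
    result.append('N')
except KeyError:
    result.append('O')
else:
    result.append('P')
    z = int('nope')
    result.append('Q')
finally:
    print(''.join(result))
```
NP

Try succeeds, else appends 'P', ValueError in else is uncaught, finally prints before exception propagates ('Q' never appended)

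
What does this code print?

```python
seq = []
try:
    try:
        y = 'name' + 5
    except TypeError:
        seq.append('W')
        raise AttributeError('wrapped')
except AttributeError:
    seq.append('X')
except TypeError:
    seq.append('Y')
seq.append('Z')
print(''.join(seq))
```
WXZ

AttributeError raised and caught, original TypeError not re-raised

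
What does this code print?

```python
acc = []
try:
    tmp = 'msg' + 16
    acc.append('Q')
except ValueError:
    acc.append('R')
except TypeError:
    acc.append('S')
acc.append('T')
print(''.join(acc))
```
ST

TypeError is caught by its specific handler, not ValueError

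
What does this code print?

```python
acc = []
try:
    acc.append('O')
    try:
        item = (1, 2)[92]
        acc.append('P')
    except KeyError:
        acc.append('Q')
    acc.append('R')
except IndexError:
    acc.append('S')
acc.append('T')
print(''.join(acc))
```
OST

Inner handler doesn't match, propagates to outer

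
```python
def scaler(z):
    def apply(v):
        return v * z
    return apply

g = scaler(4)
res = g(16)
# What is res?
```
64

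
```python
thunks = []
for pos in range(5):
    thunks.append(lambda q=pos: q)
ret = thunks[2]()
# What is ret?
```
2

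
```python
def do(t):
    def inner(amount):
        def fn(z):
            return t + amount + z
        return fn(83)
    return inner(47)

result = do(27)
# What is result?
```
157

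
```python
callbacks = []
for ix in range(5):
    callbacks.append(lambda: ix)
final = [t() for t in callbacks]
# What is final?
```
[4, 4, 4, 4, 4]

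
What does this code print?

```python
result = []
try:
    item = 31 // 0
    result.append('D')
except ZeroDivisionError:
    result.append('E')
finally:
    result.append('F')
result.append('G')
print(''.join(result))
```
EFG

finally always runs, even after exception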